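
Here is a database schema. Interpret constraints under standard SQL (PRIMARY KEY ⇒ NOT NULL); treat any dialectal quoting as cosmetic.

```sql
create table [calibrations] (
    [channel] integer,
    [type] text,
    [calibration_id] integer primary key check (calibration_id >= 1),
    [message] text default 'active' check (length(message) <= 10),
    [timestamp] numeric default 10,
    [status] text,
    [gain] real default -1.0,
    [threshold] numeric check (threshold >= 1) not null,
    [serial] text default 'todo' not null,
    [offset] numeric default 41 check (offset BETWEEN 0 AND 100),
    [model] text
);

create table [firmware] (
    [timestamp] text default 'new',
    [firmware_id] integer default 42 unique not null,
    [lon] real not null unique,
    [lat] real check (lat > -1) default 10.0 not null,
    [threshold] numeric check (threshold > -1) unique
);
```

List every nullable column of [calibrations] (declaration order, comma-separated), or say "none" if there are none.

channel, type, message, timestamp, status, gain, offset, model

- channel: no NOT NULL constraint applies → nullable.
- type: no NOT NULL constraint applies → nullable.
- calibration_id: part of the PRIMARY KEY, which implies NOT NULL → not nullable.
- message: CHECK does not forbid NULL (a CHECK constraint passes when its expression is NULL) → nullable.
- timestamp: DEFAULT only fills an omitted column; an explicit NULL is still allowed → nullable.
- status: no NOT NULL constraint applies → nullable.
- gain: DEFAULT only fills an omitted column; an explicit NULL is still allowed → nullable.
- threshold: declared NOT NULL → not nullable.
- serial: declared NOT NULL → not nullable.
- offset: CHECK does not forbid NULL (a CHECK constraint passes when its expression is NULL) → nullable.
- model: no NOT NULL constraint applies → nullable.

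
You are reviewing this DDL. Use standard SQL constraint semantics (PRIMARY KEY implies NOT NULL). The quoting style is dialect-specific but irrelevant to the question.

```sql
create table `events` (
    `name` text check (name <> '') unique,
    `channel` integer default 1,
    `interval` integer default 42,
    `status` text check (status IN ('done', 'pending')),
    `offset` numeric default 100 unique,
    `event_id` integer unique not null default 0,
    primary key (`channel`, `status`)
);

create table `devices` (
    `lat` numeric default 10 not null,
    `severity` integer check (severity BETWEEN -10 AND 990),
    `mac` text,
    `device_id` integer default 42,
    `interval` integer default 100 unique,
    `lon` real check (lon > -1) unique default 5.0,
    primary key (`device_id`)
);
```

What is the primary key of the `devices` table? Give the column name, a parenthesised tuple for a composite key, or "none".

device_id is declared PRIMARY KEY as a table-level PRIMARY KEY clause.

device_id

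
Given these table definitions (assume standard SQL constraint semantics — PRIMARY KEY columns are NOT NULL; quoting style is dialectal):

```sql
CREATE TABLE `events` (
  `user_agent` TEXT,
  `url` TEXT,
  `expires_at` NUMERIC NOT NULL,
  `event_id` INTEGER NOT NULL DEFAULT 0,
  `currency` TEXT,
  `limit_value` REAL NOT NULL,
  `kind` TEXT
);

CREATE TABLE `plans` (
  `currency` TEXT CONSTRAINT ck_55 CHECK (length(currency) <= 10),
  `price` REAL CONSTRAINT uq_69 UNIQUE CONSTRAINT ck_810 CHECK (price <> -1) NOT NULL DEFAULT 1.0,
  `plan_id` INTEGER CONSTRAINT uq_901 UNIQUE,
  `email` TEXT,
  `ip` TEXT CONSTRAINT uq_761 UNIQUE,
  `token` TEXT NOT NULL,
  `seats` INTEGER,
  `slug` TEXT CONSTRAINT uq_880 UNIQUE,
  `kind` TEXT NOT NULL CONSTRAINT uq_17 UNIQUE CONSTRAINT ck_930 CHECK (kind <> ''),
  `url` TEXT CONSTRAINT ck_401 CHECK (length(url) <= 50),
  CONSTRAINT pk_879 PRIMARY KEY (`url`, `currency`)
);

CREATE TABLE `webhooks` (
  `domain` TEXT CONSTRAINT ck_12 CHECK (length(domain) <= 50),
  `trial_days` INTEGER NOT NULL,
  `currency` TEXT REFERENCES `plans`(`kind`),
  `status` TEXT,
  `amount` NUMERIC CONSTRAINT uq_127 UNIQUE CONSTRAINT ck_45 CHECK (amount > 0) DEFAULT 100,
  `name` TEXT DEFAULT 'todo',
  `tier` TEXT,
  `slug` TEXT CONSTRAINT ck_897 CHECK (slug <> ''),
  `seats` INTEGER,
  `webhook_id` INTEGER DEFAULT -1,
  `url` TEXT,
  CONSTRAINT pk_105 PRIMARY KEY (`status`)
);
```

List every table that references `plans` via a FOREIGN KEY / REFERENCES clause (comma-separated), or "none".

- webhooks.currency references plans(kind).

webhooks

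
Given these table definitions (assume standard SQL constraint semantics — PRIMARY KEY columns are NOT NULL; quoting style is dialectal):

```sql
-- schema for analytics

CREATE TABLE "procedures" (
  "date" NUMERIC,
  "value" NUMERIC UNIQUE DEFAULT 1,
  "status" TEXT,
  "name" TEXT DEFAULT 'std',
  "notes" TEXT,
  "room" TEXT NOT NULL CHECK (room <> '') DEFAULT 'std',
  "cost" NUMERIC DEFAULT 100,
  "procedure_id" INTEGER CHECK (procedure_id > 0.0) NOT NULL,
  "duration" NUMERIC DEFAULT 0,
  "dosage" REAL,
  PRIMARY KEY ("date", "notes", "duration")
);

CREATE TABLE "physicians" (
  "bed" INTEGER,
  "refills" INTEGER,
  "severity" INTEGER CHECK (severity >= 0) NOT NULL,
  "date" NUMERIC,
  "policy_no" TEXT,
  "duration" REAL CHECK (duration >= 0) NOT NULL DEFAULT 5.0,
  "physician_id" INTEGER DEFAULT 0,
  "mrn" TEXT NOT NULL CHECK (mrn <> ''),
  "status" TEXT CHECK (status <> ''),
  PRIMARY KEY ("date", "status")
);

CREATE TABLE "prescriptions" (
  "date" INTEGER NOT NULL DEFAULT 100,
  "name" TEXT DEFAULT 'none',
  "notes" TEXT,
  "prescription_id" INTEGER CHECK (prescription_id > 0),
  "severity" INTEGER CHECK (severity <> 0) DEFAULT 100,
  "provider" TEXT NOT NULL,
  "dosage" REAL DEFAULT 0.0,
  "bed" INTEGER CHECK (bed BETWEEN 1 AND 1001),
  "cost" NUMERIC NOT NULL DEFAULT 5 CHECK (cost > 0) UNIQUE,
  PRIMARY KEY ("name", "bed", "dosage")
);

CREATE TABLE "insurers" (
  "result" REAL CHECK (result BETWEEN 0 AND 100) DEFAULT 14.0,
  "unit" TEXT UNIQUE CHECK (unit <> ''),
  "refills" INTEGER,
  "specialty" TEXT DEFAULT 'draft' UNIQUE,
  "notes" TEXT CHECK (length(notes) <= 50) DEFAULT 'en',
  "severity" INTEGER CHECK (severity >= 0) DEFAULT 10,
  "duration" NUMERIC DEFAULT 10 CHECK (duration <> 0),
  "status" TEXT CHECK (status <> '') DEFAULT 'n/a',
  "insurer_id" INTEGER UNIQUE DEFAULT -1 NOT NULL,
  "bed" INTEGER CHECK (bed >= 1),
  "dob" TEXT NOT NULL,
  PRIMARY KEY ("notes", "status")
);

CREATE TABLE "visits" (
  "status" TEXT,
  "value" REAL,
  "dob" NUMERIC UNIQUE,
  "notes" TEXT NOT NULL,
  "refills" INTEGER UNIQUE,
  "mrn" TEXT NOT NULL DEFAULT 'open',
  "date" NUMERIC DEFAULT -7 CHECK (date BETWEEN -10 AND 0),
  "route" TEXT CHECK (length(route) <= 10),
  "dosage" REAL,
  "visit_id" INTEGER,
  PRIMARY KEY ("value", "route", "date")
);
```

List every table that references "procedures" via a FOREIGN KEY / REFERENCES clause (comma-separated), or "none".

No REFERENCES clause anywhere in the schema names procedures.

none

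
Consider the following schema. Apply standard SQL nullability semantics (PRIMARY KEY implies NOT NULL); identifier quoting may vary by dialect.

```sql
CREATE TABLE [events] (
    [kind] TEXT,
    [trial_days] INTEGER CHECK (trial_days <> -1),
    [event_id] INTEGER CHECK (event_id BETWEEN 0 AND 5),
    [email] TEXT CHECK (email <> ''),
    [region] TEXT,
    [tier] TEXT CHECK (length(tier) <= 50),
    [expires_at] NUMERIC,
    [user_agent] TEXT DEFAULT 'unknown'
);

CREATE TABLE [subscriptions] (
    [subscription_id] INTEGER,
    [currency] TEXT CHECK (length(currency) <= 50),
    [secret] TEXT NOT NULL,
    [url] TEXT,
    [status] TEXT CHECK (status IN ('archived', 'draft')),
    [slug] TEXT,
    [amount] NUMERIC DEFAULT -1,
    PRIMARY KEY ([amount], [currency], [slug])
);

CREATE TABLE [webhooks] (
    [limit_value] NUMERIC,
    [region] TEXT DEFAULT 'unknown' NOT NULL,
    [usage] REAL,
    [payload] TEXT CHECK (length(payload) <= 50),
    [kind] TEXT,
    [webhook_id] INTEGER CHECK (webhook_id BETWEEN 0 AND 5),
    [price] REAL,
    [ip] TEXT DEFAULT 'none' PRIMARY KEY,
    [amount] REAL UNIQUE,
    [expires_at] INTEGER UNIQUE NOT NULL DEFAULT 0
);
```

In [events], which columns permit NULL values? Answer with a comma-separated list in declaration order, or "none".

- kind: no NOT NULL constraint applies → nullable.
- trial_days: CHECK does not forbid NULL (a CHECK constraint passes when its expression is NULL) → nullable.
- event_id: CHECK does not forbid NULL (a CHECK constraint passes when its expression is NULL) → nullable.
- email: CHECK does not forbid NULL (a CHECK constraint passes when its expression is NULL) → nullable.
- region: no NOT NULL constraint applies → nullable.
- tier: CHECK does not forbid NULL (a CHECK constraint passes when its expression is NULL) → nullable.
- expires_at: no NOT NULL constraint applies → nullable.
- user_agent: DEFAULT only fills an omitted column; an explicit NULL is still allowed → nullable.

kind, trial_days, event_id, email, region, tier, expires_at, user_agent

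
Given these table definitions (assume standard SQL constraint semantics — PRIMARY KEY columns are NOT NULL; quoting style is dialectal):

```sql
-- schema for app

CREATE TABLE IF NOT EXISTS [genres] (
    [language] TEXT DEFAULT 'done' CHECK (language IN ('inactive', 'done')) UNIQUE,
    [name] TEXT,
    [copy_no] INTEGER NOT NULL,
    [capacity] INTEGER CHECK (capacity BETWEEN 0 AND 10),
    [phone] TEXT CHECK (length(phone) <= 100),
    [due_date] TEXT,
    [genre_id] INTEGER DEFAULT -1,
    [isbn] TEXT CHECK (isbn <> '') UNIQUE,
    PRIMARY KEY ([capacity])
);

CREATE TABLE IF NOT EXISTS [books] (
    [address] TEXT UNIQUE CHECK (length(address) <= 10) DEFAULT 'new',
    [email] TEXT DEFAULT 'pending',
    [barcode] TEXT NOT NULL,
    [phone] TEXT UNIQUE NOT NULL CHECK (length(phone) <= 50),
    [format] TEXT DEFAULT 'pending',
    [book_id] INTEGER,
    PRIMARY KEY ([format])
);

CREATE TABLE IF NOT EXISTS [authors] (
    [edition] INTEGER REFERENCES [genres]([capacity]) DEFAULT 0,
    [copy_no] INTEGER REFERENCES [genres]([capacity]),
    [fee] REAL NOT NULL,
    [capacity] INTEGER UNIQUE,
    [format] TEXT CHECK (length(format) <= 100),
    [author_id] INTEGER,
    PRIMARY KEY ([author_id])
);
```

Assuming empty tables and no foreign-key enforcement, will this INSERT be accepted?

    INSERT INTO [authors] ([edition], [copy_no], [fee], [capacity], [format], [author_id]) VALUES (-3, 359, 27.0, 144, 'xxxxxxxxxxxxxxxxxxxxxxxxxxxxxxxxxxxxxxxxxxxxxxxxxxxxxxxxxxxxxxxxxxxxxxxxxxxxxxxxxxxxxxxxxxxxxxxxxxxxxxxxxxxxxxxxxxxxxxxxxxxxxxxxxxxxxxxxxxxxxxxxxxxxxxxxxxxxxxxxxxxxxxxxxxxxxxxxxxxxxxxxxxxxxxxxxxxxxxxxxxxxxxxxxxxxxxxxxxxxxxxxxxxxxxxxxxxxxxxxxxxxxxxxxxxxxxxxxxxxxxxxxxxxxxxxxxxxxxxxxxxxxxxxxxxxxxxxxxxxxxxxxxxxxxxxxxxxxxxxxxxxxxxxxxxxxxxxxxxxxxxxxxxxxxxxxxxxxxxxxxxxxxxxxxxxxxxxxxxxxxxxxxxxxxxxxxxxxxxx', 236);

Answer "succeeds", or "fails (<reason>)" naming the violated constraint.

fails (CHECK on format)

The value 'xxxxxxxxxxxxxxxxxxxxxxxxxxxxxxxxxxxxxxxxxxxxxxxxxxxxxxxxxxxxxxxxxxxxxxxxxxxxxxxxxxxxxxxxxxxxxxxxxxxxxxxxxxxxxxxxxxxxxxxxxxxxxxxxxxxxxxxxxxxxxxxxxxxxxxxxxxxxxxxxxxxxxxxxxxxxxxxxxxxxxxxxxxxxxxxxxxxxxxxxxxxxxxxxxxxxxxxxxxxxxxxxxxxxxxxxxxxxxxxxxxxxxxxxxxxxxxxxxxxxxxxxxxxxxxxxxxxxxxxxxxxxxxxxxxxxxxxxxxxxxxxxxxxxxxxxxxxxxxxxxxxxxxxxxxxxxxxxxxxxxxxxxxxxxxxxxxxxxxxxxxxxxxxxxxxxxxxxxxxxxxxxxxxxxxxxxxxxxxxx' for format violates CHECK (length(format) <= 100).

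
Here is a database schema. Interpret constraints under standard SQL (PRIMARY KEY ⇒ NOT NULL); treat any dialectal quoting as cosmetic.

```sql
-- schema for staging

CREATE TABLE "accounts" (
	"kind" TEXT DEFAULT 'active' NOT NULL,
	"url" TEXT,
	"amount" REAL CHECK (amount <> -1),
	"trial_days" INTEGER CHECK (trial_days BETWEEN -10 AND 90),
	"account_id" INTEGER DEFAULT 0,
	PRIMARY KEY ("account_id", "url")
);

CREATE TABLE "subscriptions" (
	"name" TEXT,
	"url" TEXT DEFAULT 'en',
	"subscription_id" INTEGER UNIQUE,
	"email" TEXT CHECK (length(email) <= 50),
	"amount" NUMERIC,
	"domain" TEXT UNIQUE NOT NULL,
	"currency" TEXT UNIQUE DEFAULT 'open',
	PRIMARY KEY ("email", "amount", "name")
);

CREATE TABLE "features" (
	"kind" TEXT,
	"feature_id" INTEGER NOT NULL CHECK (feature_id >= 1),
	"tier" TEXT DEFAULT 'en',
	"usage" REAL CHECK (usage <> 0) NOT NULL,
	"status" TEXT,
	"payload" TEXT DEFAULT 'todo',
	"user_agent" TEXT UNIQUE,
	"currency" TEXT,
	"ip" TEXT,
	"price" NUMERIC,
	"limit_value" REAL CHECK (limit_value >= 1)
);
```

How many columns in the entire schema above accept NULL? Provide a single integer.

accounts: 2 nullable (amount, trial_days — PK (account_id, url) and explicit NOT NULL columns excluded).
subscriptions: 3 nullable (url, subscription_id, currency — PK (email, amount, name) and explicit NOT NULL columns excluded).
features: 9 nullable (kind, tier, status, payload, user_agent, currency, ip, price, limit_value — PK none and explicit NOT NULL columns excluded).
Total: 2 + 3 + 9 = 14.

14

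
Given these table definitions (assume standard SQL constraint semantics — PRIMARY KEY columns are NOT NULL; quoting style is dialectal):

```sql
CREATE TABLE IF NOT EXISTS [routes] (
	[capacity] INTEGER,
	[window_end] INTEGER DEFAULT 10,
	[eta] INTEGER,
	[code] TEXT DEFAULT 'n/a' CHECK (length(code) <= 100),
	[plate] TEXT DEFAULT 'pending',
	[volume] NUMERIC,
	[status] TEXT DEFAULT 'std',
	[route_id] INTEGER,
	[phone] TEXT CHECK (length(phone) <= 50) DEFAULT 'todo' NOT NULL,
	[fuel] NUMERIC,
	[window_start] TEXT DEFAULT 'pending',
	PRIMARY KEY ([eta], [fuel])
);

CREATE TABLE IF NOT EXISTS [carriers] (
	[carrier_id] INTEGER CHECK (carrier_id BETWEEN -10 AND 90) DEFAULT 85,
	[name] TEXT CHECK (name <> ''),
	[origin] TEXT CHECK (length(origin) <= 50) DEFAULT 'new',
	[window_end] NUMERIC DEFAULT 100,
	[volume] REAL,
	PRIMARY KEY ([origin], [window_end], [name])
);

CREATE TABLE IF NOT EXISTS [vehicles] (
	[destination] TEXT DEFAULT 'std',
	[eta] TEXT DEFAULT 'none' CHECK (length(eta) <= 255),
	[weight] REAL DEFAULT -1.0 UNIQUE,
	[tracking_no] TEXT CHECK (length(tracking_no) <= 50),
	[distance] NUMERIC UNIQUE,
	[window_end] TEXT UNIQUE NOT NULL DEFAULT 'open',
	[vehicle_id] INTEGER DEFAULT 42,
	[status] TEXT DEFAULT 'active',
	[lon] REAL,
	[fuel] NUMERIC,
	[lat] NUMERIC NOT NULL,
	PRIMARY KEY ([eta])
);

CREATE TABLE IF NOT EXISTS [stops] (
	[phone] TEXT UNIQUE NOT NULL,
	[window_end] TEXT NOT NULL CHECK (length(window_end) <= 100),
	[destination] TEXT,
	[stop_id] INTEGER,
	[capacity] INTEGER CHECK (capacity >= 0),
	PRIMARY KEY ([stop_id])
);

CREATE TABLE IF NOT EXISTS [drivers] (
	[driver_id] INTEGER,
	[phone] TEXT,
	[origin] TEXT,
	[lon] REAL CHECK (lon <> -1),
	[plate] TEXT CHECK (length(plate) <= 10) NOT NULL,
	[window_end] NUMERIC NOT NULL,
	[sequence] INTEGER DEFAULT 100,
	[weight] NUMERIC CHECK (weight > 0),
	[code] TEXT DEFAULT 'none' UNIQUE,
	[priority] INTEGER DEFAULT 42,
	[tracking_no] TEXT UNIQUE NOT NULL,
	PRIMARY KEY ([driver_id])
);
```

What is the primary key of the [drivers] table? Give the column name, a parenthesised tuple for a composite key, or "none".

driver_id

driver_id is declared PRIMARY KEY as a table-level PRIMARY KEY clause.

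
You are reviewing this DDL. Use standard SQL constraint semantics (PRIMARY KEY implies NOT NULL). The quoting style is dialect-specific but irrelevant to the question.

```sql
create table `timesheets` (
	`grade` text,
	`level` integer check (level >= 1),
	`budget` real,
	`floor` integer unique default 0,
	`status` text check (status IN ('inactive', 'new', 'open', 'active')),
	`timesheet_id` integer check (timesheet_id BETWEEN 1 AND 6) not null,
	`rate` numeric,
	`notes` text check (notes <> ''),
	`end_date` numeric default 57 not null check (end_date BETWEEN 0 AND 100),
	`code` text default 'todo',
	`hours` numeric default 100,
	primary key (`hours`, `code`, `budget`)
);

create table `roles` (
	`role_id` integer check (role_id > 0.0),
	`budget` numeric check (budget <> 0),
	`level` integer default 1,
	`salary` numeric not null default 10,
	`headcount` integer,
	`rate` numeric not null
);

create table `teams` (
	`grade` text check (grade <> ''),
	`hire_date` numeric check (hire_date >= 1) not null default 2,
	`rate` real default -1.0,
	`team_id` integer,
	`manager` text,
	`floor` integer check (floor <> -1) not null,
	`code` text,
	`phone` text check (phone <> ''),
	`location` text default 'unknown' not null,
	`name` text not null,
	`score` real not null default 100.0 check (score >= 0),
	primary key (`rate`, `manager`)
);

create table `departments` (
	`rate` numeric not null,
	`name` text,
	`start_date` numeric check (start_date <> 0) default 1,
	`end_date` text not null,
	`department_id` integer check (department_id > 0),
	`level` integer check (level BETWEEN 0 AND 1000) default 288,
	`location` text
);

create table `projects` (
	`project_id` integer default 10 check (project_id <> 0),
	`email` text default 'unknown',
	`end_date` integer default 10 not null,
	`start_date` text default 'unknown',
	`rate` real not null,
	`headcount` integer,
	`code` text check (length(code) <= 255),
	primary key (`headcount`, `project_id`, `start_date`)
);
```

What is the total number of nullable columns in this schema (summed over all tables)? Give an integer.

21

timesheets: 6 nullable (grade, level, floor, status, rate, notes — PK (hours, code, budget) and explicit NOT NULL columns excluded).
roles: 4 nullable (role_id, budget, level, headcount — PK none and explicit NOT NULL columns excluded).
teams: 4 nullable (grade, team_id, code, phone — PK (rate, manager) and explicit NOT NULL columns excluded).
departments: 5 nullable (name, start_date, department_id, level, location — PK none and explicit NOT NULL columns excluded).
projects: 2 nullable (email, code — PK (headcount, project_id, start_date) and explicit NOT NULL columns excluded).
Total: 6 + 4 + 4 + 5 + 2 = 21.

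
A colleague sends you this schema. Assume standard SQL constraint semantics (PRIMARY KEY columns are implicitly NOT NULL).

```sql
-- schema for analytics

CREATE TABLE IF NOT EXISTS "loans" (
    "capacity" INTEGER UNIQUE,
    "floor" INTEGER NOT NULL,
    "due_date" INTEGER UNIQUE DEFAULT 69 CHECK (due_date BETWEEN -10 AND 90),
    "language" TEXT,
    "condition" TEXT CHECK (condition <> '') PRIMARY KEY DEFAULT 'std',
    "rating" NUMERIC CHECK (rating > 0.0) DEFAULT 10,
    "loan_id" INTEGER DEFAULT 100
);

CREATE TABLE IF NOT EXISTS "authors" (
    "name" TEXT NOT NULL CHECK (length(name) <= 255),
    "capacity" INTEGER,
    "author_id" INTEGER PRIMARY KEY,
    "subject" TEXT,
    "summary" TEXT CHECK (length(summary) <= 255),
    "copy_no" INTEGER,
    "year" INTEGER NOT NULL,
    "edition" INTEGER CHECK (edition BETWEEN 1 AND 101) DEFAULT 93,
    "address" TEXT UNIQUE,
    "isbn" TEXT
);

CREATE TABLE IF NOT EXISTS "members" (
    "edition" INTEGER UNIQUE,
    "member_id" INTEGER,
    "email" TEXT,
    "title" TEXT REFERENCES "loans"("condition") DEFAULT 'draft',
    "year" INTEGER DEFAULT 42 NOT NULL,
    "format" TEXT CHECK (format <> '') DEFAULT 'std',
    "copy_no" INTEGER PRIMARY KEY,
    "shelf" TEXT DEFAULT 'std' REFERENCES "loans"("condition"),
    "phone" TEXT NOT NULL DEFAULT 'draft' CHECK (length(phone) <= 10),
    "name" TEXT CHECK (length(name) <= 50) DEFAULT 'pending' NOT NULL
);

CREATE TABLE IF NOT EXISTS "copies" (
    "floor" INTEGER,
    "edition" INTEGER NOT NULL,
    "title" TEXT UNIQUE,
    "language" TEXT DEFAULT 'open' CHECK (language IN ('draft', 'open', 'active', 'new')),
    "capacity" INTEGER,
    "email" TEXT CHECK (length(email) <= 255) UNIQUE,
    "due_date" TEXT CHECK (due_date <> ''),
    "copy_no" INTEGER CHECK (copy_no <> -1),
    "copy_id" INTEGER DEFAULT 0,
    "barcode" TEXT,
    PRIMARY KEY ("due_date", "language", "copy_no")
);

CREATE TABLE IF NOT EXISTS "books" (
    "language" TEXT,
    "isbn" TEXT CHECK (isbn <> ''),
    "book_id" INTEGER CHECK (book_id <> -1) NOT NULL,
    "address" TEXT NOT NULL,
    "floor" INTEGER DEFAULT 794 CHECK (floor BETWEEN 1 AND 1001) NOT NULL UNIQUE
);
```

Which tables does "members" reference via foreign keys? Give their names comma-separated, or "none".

- title REFERENCES loans(condition).
- shelf REFERENCES loans(condition).

loans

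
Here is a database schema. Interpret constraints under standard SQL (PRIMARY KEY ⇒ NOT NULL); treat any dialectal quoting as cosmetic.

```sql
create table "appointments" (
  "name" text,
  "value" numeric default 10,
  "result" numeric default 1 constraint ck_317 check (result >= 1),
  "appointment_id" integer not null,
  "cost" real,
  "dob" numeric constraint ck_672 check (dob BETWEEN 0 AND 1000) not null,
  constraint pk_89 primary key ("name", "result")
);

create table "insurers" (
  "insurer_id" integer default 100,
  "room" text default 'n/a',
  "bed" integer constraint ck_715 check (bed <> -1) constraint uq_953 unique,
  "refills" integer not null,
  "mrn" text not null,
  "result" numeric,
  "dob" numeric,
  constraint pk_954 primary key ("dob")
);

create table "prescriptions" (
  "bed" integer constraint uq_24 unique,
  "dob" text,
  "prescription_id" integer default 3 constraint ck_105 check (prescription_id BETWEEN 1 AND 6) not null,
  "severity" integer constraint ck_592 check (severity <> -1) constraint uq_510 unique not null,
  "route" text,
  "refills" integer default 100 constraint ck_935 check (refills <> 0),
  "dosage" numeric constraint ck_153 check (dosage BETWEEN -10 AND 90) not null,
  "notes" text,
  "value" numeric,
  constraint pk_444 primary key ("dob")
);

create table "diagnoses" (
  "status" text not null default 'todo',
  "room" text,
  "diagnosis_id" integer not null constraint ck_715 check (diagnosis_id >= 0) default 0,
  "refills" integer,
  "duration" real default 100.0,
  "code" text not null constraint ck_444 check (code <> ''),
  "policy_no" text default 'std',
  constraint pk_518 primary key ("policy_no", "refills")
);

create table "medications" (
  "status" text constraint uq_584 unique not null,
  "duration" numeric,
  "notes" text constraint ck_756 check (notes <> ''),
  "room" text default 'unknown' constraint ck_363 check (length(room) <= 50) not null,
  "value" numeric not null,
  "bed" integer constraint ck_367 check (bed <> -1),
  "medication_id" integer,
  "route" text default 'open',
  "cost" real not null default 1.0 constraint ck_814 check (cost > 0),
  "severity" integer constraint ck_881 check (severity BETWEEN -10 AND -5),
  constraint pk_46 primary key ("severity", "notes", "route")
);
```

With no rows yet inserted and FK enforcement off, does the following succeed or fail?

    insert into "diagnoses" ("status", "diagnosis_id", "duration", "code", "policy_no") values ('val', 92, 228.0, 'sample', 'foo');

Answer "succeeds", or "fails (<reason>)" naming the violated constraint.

refills is omitted from the column list and has no DEFAULT, so it would receive NULL.
But refills is part of the PRIMARY KEY (implied NOT NULL).

fails (NOT NULL on refills)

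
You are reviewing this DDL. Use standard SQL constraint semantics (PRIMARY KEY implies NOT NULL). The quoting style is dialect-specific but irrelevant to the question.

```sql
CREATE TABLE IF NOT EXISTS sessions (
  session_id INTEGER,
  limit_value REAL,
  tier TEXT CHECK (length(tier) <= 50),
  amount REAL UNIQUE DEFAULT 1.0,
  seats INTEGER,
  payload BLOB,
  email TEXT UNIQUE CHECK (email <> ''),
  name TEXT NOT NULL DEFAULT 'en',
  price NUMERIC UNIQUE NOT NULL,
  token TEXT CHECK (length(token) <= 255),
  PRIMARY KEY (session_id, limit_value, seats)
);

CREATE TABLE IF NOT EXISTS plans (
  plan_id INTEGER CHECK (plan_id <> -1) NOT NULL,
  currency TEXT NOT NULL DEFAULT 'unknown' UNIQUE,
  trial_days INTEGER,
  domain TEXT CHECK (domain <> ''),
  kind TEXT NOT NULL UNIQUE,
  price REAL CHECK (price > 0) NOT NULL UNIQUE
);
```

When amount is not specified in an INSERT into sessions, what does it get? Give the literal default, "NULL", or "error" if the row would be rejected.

amount has an explicit DEFAULT 1.0.
When the column is omitted from an INSERT, that default is used.

1.0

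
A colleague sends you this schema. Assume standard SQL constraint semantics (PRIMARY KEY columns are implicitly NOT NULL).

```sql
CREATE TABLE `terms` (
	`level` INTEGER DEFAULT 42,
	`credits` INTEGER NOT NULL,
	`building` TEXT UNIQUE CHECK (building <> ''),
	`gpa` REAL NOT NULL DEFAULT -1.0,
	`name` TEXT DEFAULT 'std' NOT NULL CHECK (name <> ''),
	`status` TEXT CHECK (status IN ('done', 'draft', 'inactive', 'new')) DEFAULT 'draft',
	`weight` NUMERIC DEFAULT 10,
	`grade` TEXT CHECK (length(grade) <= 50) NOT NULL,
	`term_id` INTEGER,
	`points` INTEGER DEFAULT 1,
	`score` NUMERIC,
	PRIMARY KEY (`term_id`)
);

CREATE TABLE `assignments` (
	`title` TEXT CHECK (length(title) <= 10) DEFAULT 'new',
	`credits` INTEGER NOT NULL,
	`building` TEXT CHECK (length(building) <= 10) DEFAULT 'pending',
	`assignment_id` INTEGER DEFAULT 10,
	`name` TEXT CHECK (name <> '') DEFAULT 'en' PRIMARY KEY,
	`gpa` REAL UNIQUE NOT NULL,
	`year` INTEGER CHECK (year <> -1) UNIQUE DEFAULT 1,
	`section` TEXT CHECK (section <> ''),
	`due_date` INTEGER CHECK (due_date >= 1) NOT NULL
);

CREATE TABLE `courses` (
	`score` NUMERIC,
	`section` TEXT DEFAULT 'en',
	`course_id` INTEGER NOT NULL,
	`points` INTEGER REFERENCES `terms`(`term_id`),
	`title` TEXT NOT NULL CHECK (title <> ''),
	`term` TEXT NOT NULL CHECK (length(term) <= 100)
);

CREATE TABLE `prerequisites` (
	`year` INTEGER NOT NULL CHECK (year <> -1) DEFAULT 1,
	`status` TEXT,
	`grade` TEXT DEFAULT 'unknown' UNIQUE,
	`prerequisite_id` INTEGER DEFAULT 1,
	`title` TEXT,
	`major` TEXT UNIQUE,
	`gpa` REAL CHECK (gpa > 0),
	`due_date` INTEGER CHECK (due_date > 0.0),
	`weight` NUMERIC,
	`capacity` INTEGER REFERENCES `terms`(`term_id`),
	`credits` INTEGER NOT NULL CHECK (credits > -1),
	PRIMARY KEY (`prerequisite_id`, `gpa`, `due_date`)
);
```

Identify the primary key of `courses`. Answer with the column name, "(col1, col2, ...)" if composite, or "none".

none

No column is declared PRIMARY KEY inline, and there is no table-level PRIMARY KEY clause in courses.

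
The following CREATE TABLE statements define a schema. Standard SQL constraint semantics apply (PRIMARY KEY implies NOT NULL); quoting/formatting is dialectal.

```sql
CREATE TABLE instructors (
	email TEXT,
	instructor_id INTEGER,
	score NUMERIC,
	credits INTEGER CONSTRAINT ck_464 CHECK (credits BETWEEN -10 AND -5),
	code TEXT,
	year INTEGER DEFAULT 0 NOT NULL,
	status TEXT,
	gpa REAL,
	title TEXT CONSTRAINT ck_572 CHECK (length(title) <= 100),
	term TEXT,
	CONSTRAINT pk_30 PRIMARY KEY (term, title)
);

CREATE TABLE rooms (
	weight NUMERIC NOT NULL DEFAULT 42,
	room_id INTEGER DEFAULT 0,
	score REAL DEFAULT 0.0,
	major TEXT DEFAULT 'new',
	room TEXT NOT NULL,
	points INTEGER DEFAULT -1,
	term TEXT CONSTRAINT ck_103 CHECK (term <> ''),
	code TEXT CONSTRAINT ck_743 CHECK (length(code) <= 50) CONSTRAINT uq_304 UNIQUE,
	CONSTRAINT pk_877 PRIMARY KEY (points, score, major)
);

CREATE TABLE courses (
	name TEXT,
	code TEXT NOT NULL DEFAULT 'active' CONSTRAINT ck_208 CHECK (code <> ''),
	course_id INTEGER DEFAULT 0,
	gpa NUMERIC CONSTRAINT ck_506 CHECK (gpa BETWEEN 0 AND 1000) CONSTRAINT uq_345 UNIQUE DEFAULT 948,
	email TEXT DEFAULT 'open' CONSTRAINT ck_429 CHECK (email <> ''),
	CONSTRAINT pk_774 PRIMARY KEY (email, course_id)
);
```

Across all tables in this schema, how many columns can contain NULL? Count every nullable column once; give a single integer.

12

instructors: 7 nullable (email, instructor_id, score, credits, code, status, gpa — PK (term, title) and explicit NOT NULL columns excluded).
rooms: 3 nullable (room_id, term, code — PK (points, score, major) and explicit NOT NULL columns excluded).
courses: 2 nullable (name, gpa — PK (email, course_id) and explicit NOT NULL columns excluded).
Total: 7 + 3 + 2 = 12.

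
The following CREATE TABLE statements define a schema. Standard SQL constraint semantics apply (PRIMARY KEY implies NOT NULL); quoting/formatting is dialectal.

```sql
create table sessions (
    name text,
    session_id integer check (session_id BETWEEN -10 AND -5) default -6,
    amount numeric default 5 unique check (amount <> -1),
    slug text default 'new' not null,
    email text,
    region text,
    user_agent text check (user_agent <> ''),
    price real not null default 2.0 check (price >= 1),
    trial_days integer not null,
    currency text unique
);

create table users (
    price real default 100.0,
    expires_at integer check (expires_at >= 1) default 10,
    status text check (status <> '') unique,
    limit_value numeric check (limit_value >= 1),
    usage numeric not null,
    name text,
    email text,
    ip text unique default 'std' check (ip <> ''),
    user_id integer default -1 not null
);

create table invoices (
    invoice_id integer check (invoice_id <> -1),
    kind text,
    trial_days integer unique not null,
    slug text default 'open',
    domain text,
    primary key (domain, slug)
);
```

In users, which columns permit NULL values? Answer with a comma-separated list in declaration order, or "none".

price, expires_at, status, limit_value, name, email, ip

- price: DEFAULT only fills an omitted column; an explicit NULL is still allowed → nullable.
- expires_at: CHECK does not forbid NULL (a CHECK constraint passes when its expression is NULL) → nullable.
- status: CHECK does not forbid NULL (a CHECK constraint passes when its expression is NULL) → nullable.
- limit_value: CHECK does not forbid NULL (a CHECK constraint passes when its expression is NULL) → nullable.
- usage: declared NOT NULL → not nullable.
- name: no NOT NULL constraint applies → nullable.
- email: no NOT NULL constraint applies → nullable.
- ip: CHECK does not forbid NULL (a CHECK constraint passes when its expression is NULL) → nullable.
- user_id: declared NOT NULL → not nullable.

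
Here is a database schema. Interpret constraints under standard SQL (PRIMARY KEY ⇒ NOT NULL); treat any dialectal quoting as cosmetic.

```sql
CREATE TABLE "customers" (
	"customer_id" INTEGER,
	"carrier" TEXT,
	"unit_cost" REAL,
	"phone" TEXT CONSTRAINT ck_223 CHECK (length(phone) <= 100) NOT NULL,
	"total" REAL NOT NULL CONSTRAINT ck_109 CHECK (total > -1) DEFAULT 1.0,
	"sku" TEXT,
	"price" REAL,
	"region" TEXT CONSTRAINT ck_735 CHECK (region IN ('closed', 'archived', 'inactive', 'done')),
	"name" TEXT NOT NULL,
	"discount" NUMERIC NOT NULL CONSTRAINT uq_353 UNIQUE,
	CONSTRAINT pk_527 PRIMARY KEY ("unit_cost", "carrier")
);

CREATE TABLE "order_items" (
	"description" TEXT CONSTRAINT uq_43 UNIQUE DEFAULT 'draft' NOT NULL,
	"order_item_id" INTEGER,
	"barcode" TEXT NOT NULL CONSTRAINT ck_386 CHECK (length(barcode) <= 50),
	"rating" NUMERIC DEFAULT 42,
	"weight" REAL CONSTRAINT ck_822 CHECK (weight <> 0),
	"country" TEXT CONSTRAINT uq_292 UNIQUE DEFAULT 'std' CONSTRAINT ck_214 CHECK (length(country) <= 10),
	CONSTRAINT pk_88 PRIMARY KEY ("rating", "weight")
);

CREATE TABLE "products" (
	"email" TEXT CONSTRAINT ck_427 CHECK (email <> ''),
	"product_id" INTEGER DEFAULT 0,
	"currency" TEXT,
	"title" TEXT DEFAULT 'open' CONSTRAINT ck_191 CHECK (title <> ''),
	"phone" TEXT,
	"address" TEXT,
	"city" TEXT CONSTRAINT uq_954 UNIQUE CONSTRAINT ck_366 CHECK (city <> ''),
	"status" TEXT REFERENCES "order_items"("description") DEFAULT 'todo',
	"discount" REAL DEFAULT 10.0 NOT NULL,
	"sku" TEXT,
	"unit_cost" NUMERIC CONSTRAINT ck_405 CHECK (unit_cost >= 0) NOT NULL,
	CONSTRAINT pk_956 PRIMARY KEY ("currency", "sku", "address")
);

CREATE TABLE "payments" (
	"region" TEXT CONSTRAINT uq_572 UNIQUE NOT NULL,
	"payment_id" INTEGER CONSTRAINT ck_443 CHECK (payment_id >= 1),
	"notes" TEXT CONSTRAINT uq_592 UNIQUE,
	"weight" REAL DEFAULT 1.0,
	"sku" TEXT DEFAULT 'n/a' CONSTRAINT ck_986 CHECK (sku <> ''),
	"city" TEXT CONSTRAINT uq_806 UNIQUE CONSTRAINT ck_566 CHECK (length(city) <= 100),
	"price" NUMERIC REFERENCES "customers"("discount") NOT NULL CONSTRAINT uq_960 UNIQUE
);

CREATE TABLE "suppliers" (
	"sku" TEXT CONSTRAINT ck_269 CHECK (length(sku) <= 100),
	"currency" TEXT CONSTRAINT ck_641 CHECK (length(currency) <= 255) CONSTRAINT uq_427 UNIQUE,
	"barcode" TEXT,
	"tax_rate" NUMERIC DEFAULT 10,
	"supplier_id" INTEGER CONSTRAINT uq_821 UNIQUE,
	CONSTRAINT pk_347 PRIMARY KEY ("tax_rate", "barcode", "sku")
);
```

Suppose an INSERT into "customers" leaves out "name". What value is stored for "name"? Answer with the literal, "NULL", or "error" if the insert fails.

error

name has no DEFAULT clause.
Omitting it would insert NULL, but it is declared NOT NULL, so the INSERT fails.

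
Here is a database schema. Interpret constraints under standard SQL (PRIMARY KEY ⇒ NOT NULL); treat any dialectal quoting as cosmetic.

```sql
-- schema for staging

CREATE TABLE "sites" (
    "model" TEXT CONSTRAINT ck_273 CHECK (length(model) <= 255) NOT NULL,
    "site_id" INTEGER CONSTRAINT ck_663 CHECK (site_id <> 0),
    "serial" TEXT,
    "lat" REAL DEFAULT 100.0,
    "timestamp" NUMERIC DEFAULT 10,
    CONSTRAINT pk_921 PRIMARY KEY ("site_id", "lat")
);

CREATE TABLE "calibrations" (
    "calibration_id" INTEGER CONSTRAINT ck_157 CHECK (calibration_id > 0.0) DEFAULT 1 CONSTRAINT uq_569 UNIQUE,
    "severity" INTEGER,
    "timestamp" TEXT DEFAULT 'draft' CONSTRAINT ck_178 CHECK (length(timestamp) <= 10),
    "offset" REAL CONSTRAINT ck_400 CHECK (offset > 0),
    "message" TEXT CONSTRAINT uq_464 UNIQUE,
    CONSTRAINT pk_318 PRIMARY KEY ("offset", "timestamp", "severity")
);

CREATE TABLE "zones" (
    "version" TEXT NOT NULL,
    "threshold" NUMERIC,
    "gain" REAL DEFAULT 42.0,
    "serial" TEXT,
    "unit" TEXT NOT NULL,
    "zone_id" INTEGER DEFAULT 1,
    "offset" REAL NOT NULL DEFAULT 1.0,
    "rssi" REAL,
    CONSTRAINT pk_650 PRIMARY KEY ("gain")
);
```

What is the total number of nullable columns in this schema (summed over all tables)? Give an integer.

8

sites: 2 nullable (serial, timestamp — PK (site_id, lat) and explicit NOT NULL columns excluded).
calibrations: 2 nullable (calibration_id, message — PK (offset, timestamp, severity) and explicit NOT NULL columns excluded).
zones: 4 nullable (threshold, serial, zone_id, rssi — PK (gain) and explicit NOT NULL columns excluded).
Total: 2 + 2 + 4 = 8.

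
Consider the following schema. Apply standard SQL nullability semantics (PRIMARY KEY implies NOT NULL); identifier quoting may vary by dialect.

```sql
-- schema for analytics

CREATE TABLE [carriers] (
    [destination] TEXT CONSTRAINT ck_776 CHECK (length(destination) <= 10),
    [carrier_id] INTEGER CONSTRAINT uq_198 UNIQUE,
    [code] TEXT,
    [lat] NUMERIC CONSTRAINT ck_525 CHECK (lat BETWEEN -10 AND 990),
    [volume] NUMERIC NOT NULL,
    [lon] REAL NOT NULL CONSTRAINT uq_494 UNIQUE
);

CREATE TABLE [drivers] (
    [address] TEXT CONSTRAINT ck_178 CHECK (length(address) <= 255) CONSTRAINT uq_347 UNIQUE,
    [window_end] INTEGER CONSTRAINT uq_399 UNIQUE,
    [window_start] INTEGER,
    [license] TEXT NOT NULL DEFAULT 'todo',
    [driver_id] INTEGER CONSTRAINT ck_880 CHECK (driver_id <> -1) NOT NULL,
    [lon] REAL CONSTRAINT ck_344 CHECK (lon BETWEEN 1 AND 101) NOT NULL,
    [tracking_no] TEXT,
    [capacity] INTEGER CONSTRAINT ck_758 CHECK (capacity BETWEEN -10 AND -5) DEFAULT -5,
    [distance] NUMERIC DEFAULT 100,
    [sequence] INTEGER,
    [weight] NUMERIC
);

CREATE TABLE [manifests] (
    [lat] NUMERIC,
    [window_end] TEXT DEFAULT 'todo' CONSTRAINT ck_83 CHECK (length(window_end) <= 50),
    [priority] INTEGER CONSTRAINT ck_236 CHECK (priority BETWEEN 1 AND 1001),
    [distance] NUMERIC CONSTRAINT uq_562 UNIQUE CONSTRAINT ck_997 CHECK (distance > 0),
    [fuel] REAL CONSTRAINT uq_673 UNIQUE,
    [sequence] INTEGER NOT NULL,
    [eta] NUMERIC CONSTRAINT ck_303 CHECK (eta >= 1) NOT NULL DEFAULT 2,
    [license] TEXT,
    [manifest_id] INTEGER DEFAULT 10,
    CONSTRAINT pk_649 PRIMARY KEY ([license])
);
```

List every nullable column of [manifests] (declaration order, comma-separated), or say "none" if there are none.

- lat: no NOT NULL constraint applies → nullable.
- window_end: CHECK does not forbid NULL (a CHECK constraint passes when its expression is NULL) → nullable.
- priority: CHECK does not forbid NULL (a CHECK constraint passes when its expression is NULL) → nullable.
- distance: CHECK does not forbid NULL (a CHECK constraint passes when its expression is NULL) → nullable.
- fuel: UNIQUE does not imply NOT NULL → nullable.
- sequence: declared NOT NULL → not nullable.
- eta: declared NOT NULL → not nullable.
- license: part of the PRIMARY KEY, which implies NOT NULL → not nullable.
- manifest_id: DEFAULT only fills an omitted column; an explicit NULL is still allowed → nullable.

lat, window_end, priority, distance, fuel, manifest_id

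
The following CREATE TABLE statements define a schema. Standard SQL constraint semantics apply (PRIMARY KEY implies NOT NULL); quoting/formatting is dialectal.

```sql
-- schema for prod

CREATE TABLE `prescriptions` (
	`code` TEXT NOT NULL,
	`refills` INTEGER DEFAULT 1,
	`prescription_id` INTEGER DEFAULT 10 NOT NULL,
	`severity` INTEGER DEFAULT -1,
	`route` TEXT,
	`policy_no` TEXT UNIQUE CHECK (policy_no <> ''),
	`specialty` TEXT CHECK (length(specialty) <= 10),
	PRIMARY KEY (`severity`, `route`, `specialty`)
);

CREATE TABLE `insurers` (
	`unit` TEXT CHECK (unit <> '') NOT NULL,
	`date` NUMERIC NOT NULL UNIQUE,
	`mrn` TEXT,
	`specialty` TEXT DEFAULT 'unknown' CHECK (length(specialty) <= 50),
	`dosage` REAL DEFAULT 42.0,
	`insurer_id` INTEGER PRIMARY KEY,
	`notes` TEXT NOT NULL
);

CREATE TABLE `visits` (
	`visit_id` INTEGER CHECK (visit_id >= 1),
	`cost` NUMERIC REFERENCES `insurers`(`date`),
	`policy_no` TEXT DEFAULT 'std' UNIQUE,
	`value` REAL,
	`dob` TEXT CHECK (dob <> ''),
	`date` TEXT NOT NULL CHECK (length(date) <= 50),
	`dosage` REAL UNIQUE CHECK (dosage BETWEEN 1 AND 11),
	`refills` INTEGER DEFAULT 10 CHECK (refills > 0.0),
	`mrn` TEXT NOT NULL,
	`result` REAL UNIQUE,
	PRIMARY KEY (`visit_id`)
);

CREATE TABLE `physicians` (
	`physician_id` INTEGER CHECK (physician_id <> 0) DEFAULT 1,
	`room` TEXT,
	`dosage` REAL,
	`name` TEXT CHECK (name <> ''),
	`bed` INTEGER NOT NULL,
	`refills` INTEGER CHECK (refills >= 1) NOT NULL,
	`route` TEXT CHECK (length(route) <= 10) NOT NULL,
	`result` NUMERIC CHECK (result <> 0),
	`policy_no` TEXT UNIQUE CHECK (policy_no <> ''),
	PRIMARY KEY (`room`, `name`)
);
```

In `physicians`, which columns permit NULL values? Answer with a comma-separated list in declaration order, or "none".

physician_id, dosage, result, policy_no

- physician_id: CHECK does not forbid NULL (a CHECK constraint passes when its expression is NULL) → nullable.
- room: part of the PRIMARY KEY, which implies NOT NULL → not nullable.
- dosage: no NOT NULL constraint applies → nullable.
- name: part of the PRIMARY KEY, which implies NOT NULL → not nullable.
- bed: declared NOT NULL → not nullable.
- refills: declared NOT NULL → not nullable.
- route: declared NOT NULL → not nullable.
- result: CHECK does not forbid NULL (a CHECK constraint passes when its expression is NULL) → nullable.
- policy_no: CHECK does not forbid NULL (a CHECK constraint passes when its expression is NULL) → nullable.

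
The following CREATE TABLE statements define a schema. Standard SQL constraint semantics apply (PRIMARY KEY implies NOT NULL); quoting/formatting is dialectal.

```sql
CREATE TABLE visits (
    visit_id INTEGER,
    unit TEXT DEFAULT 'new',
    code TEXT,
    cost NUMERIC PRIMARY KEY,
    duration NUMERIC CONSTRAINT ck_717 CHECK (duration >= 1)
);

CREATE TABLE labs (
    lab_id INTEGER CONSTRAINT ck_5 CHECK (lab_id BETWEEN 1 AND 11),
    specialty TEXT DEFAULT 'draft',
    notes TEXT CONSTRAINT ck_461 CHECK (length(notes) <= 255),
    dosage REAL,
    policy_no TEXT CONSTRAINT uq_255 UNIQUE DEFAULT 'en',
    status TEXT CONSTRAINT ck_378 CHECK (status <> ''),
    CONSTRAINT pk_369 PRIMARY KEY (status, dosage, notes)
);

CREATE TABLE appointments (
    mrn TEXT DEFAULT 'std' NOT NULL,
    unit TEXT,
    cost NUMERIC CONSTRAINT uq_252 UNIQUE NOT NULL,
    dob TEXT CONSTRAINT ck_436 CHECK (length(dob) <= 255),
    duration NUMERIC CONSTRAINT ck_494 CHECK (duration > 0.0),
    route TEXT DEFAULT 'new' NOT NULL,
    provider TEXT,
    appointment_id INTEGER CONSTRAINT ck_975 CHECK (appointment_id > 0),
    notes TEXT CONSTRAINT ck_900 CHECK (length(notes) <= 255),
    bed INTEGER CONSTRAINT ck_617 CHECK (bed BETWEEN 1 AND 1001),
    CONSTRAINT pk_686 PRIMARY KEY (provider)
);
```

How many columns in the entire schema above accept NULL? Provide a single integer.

visits: 4 nullable (visit_id, unit, code, duration — PK (cost) and explicit NOT NULL columns excluded).
labs: 3 nullable (lab_id, specialty, policy_no — PK (status, dosage, notes) and explicit NOT NULL columns excluded).
appointments: 6 nullable (unit, dob, duration, appointment_id, notes, bed — PK (provider) and explicit NOT NULL columns excluded).
Total: 4 + 3 + 6 = 13.

13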